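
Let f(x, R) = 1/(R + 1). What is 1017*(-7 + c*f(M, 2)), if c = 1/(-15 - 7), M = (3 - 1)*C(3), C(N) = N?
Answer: -156957/22 ≈ -7134.4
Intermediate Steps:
M = 6 (M = (3 - 1)*3 = 2*3 = 6)
f(x, R) = 1/(1 + R)
c = -1/22 (c = 1/(-22) = -1/22 ≈ -0.045455)
1017*(-7 + c*f(M, 2)) = 1017*(-7 - 1/(22*(1 + 2))) = 1017*(-7 - 1/22/3) = 1017*(-7 - 1/22*⅓) = 1017*(-7 - 1/66) = 1017*(-463/66) = -156957/22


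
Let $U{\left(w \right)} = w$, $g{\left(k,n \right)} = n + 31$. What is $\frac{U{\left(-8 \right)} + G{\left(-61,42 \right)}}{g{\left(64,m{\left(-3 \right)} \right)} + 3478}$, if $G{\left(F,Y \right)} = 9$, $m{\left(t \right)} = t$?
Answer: $\frac{1}{3506} \approx 0.00028523$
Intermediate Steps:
$g{\left(k,n \right)} = 31 + n$
$\frac{U{\left(-8 \right)} + G{\left(-61,42 \right)}}{g{\left(64,m{\left(-3 \right)} \right)} + 3478} = \frac{-8 + 9}{\left(31 - 3\right) + 3478} = 1 \frac{1}{28 + 3478} = 1 \cdot \frac{1}{3506} = \frac{1}{3506}$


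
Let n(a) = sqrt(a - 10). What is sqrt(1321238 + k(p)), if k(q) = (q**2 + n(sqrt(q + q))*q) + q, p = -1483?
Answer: sqrt(3519044 - 1483*sqrt(-10 + I*sqrt(2966))) ≈ 1874.0 - 2.262*I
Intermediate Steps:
n(a) = sqrt(-10 + a)
k(q) = q + q**2 + q*sqrt(-10 + sqrt(2)*sqrt(q)) (k(q) = (q**2 + sqrt(-10 + sqrt(q + q))*q) + q = (q**2 + sqrt(-10 + sqrt(2*q))*q) + q = (q**2 + sqrt(-10 + sqrt(2)*sqrt(q))*q) + q = (q**2 + q*sqrt(-10 + sqrt(2)*sqrt(q))) + q = q + q**2 + q*sqrt(-10 + sqrt(2)*sqrt(q)))
sqrt(1321238 + k(p)) = sqrt(1321238 - 1483*(1 - 1483 + sqrt(-10 + sqrt(2)*sqrt(-1483)))) = sqrt(1321238 - 1483*(1 - 1483 + sqrt(-10 + sqrt(2)*(I*sqrt(1483))))) = sqrt(1321238 - 1483*(1 - 1483 + sqrt(-10 + I*sqrt(2966)))) = sqrt(1321238 - 1483*(-1482 + sqrt(-10 + I*sqrt(2966)))) = sqrt(1321238 + (2197806 - 1483*sqrt(-10 + I*sqrt(2966)))) = sqrt(3519044 - 1483*sqrt(-10 + I*sqrt(2966)))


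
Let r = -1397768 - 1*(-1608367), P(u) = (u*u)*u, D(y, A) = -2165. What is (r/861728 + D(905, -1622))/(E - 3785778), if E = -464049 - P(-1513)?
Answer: -1865430521/2980943674439360 ≈ -6.2579e-7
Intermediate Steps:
P(u) = u³ (P(u) = u²*u = u³)
r = 210599 (r = -1397768 + 1608367 = 210599)
E = 3463048648 (E = -464049 - 1*(-1513)³ = -464049 - 1*(-3463512697) = -464049 + 3463512697 = 3463048648)
(r/861728 + D(905, -1622))/(E - 3785778) = (210599/861728 - 2165)/(3463048648 - 3785778) = (210599*(1/861728) - 2165)/3459262870 = (210599/861728 - 2165)*(1/3459262870) = -1865430521/861728*1/3459262870 = -1865430521/2980943674439360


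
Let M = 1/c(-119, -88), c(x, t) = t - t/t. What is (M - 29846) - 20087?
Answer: -4444038/89 ≈ -49933.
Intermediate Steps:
c(x, t) = -1 + t (c(x, t) = t - 1*1 = t - 1 = -1 + t)
M = -1/89 (M = 1/(-1 - 88) = 1/(-89) = -1/89 ≈ -0.011236)
(M - 29846) - 20087 = (-1/89 - 29846) - 20087 = -2656295/89 - 20087 = -4444038/89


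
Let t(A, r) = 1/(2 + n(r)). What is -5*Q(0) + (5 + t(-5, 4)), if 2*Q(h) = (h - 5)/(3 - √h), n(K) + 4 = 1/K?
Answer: 361/42 ≈ 8.5952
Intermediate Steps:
n(K) = -4 + 1/K
t(A, r) = 1/(-2 + 1/r) (t(A, r) = 1/(2 + (-4 + 1/r)) = 1/(-2 + 1/r))
Q(h) = (-5 + h)/(2*(3 - √h)) (Q(h) = ((h - 5)/(3 - √h))/2 = ((-5 + h)/(3 - √h))/2 = (-5 + h)/(2*(3 - √h)))
-5*Q(0) + (5 + t(-5, 4)) = -5*(5 - 1*0)/(2*(-3 + √0)) + (5 + 4/(1 - 2*4)) = -5*(5 + 0)/(2*(-3 + 0)) + (5 + 4/(1 - 8)) = -5*5/(2*(-3)) + (5 + 4/(-7)) = -5*(-1)*5/(2*3) + (5 + 4*(-⅐)) = -5*(-⅚) + (5 - 4/7) = 25/6 + 31/7 = 361/42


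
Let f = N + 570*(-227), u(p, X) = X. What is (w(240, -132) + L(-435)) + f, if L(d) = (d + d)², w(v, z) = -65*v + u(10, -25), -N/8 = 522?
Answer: 607709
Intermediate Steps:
N = -4176 (N = -8*522 = -4176)
w(v, z) = -25 - 65*v (w(v, z) = -65*v - 25 = -25 - 65*v)
L(d) = 4*d² (L(d) = (2*d)² = 4*d²)
f = -133566 (f = -4176 + 570*(-227) = -4176 - 129390 = -133566)
(w(240, -132) + L(-435)) + f = ((-25 - 65*240) + 4*(-435)²) - 133566 = ((-25 - 15600) + 4*189225) - 133566 = (-15625 + 756900) - 133566 = 741275 - 133566 = 607709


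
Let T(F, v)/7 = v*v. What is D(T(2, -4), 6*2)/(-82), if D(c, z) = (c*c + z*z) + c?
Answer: -6400/41 ≈ -156.10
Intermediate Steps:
T(F, v) = 7*v**2 (T(F, v) = 7*(v*v) = 7*v**2)
D(c, z) = c + c**2 + z**2 (D(c, z) = (c**2 + z**2) + c = c + c**2 + z**2)
D(T(2, -4), 6*2)/(-82) = (7*(-4)**2 + (7*(-4)**2)**2 + (6*2)**2)/(-82) = (7*16 + (7*16)**2 + 12**2)*(-1/82) = (112 + 112**2 + 144)*(-1/82) = (112 + 12544 + 144)*(-1/82) = 12800*(-1/82) = -6400/41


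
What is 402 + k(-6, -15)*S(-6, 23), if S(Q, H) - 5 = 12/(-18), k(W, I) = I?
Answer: 337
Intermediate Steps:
S(Q, H) = 13/3 (S(Q, H) = 5 + 12/(-18) = 5 + 12*(-1/18) = 5 - ⅔ = 13/3)
402 + k(-6, -15)*S(-6, 23) = 402 - 15*13/3 = 402 - 65 = 337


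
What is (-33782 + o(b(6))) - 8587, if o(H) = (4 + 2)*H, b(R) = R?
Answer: -42333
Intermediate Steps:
o(H) = 6*H
(-33782 + o(b(6))) - 8587 = (-33782 + 6*6) - 8587 = (-33782 + 36) - 8587 = -33746 - 8587 = -42333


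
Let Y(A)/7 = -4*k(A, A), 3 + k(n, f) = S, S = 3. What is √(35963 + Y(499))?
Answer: √35963 ≈ 189.64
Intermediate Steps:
k(n, f) = 0 (k(n, f) = -3 + 3 = 0)
Y(A) = 0 (Y(A) = 7*(-4*0) = 7*0 = 0)
√(35963 + Y(499)) = √(35963 + 0) = √35963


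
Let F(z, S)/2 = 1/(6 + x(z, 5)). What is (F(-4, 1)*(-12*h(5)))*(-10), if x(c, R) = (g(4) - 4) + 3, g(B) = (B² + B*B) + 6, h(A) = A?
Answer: 1200/43 ≈ 27.907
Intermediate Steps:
g(B) = 6 + 2*B² (g(B) = (B² + B²) + 6 = 2*B² + 6 = 6 + 2*B²)
x(c, R) = 37 (x(c, R) = ((6 + 2*4²) - 4) + 3 = ((6 + 2*16) - 4) + 3 = ((6 + 32) - 4) + 3 = (38 - 4) + 3 = 34 + 3 = 37)
F(z, S) = 2/43 (F(z, S) = 2/(6 + 37) = 2/43)
(F(-4, 1)*(-12*h(5)))*(-10) = (2*(-12*5)/43)*(-10) = ((2/43)*(-60))*(-10) = -120/43*(-10) = 1200/43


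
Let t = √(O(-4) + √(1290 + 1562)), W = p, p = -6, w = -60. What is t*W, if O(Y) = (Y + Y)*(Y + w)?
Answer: -6*√(512 + 2*√713) ≈ -142.67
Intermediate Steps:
O(Y) = 2*Y*(-60 + Y) (O(Y) = (Y + Y)*(Y - 60) = (2*Y)*(-60 + Y) = 2*Y*(-60 + Y))
W = -6
t = √(512 + 2*√713) (t = √(2*(-4)*(-60 - 4) + √(1290 + 1562)) = √(2*(-4)*(-64) + √2852) = √(512 + 2*√713) ≈ 23.778)
t*W = √(512 + 2*√713)*(-6) = -6*√(512 + 2*√713)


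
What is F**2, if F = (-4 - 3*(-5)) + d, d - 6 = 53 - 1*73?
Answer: 9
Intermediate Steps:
d = -14 (d = 6 + (53 - 1*73) = 6 + (53 - 73) = 6 - 20 = -14)
F = -3 (F = (-4 - 3*(-5)) - 14 = (-4 + 15) - 14 = 11 - 14 = -3)
F**2 = (-3)**2 = 9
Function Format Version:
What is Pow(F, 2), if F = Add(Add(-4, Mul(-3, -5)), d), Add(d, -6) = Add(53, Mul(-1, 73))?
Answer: 9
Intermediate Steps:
d = -14 (d = Add(6, Add(53, Mul(-1, 73))) = Add(6, Add(53, -73)) = Add(6, -20) = -14)
F = -3 (F = Add(Add(-4, Mul(-3, -5)), -14) = Add(Add(-4, 15), -14) = Add(11, -14) = -3)
Pow(F, 2) = Pow(-3, 2) = 9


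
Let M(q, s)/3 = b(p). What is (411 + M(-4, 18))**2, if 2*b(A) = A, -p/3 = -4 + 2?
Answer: 176400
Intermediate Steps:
p = 6 (p = -3*(-4 + 2) = -3*(-2) = 6)
b(A) = A/2
M(q, s) = 9 (M(q, s) = 3*((1/2)*6) = 3*3 = 9)
(411 + M(-4, 18))**2 = (411 + 9)**2 = 420**2 = 176400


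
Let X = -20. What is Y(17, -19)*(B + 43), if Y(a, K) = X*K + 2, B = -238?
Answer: -74490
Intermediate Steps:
Y(a, K) = 2 - 20*K (Y(a, K) = -20*K + 2 = 2 - 20*K)
Y(17, -19)*(B + 43) = (2 - 20*(-19))*(-238 + 43) = (2 + 380)*(-195) = 382*(-195) = -74490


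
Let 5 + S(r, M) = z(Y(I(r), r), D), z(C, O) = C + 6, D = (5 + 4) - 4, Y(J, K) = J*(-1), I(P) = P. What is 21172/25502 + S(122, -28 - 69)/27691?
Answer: 291594055/353087941 ≈ 0.82584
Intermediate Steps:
Y(J, K) = -J
D = 5 (D = 9 - 4 = 5)
z(C, O) = 6 + C
S(r, M) = 1 - r (S(r, M) = -5 + (6 - r) = 1 - r)
21172/25502 + S(122, -28 - 69)/27691 = 21172/25502 + (1 - 1*122)/27691 = 21172*(1/25502) + (1 - 122)*(1/27691) = 10586/12751 - 121*1/27691 = 10586/12751 - 121/27691 = 291594055/353087941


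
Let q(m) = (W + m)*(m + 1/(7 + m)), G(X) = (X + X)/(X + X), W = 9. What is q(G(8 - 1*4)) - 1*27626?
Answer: -110459/4 ≈ -27615.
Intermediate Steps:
G(X) = 1 (G(X) = (2*X)/((2*X)) = (2*X)*(1/(2*X)) = 1)
q(m) = (9 + m)*(m + 1/(7 + m))
q(G(8 - 1*4)) - 1*27626 = (9 + 1**3 + 16*1**2 + 64*1)/(7 + 1) - 1*27626 = (9 + 1 + 16*1 + 64)/8 - 27626 = (9 + 1 + 16 + 64)/8 - 27626 = (1/8)*90 - 27626 = 45/4 - 27626 = -110459/4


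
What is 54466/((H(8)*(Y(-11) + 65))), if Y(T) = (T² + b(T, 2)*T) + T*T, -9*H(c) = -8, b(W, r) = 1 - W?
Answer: 245097/700 ≈ 350.14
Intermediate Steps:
H(c) = 8/9 (H(c) = -⅑*(-8) = 8/9)
Y(T) = 2*T² + T*(1 - T) (Y(T) = (T² + (1 - T)*T) + T*T = (T² + T*(1 - T)) + T² = 2*T² + T*(1 - T))
54466/((H(8)*(Y(-11) + 65))) = 54466/((8*(-11*(1 - 11) + 65)/9)) = 54466/((8*(-11*(-10) + 65)/9)) = 54466/((8*(110 + 65)/9)) = 54466/(((8/9)*175)) = 54466/(1400/9) = 54466*(9/1400) = 245097/700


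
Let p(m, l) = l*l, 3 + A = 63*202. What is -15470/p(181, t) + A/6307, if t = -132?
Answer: 62058131/54946584 ≈ 1.1294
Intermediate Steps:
A = 12723 (A = -3 + 63*202 = -3 + 12726 = 12723)
p(m, l) = l**2
-15470/p(181, t) + A/6307 = -15470/((-132)**2) + 12723/6307 = -15470/17424 + 12723*(1/6307) = -15470*1/17424 + 12723/6307 = -7735/8712 + 12723/6307 = 62058131/54946584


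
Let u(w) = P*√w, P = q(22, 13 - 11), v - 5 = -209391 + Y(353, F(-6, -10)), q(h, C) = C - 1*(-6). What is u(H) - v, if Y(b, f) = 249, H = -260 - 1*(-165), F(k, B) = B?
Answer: 209137 + 8*I*√95 ≈ 2.0914e+5 + 77.974*I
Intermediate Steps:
H = -95 (H = -260 + 165 = -95)
q(h, C) = 6 + C (q(h, C) = C + 6 = 6 + C)
v = -209137 (v = 5 + (-209391 + 249) = 5 - 209142 = -209137)
P = 8 (P = 6 + (13 - 11) = 6 + 2 = 8)
u(w) = 8*√w
u(H) - v = 8*√(-95) - 1*(-209137) = 8*(I*√95) + 209137 = 8*I*√95 + 209137 = 209137 + 8*I*√95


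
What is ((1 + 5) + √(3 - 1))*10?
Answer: 60 + 10*√2 ≈ 74.142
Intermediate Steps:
((1 + 5) + √(3 - 1))*10 = (6 + √2)*10 = 60 + 10*√2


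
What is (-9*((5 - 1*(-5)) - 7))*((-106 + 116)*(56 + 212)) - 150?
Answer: -72510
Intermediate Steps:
(-9*((5 - 1*(-5)) - 7))*((-106 + 116)*(56 + 212)) - 150 = (-9*((5 + 5) - 7))*(10*268) - 150 = -9*(10 - 7)*2680 - 150 = -9*3*2680 - 150 = -27*2680 - 150 = -72360 - 150 = -72510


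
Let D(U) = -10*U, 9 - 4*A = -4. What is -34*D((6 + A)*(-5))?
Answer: -15725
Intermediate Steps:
A = 13/4 (A = 9/4 - ¼*(-4) = 9/4 + 1 = 13/4 ≈ 3.2500)
-34*D((6 + A)*(-5)) = -(-340)*(6 + 13/4)*(-5) = -(-340)*(37/4)*(-5) = -(-340)*(-185)/4 = -34*925/2 = -15725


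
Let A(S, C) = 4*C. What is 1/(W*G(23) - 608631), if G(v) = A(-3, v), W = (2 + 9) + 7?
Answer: -1/606975 ≈ -1.6475e-6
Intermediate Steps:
W = 18 (W = 11 + 7 = 18)
G(v) = 4*v
1/(W*G(23) - 608631) = 1/(18*(4*23) - 608631) = 1/(18*92 - 608631) = 1/(1656 - 608631) = 1/(-606975) = -1/606975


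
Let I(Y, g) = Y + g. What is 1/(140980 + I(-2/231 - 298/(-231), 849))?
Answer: 231/32762795 ≈ 7.0507e-6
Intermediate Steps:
1/(140980 + I(-2/231 - 298/(-231), 849)) = 1/(140980 + ((-2/231 - 298/(-231)) + 849)) = 1/(140980 + ((-2*1/231 - 298*(-1/231)) + 849)) = 1/(140980 + ((-2/231 + 298/231) + 849)) = 1/(140980 + (296/231 + 849)) = 1/(140980 + 196415/231) = 1/(32762795/231) = 231/32762795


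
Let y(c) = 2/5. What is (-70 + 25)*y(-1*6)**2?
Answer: -36/5 ≈ -7.2000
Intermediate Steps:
y(c) = 2/5 (y(c) = 2*(1/5) = 2/5)
(-70 + 25)*y(-1*6)**2 = (-70 + 25)*(2/5)**2 = -45*4/25 = -36/5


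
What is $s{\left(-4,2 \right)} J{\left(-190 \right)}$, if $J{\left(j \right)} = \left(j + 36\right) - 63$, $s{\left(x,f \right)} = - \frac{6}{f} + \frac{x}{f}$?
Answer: $1085$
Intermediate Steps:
$J{\left(j \right)} = -27 + j$ ($J{\left(j \right)} = \left(36 + j\right) - 63 = -27 + j$)
$s{\left(-4,2 \right)} J{\left(-190 \right)} = \frac{-6 - 4}{2} \left(-27 - 190\right) = \frac{1}{2} \left(-10\right) \left(-217\right) = \left(-5\right) \left(-217\right) = 1085$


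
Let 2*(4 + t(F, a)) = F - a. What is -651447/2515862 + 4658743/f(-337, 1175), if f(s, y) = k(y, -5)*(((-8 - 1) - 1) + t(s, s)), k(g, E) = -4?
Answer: 5860359000217/70444136 ≈ 83192.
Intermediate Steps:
t(F, a) = -4 + F/2 - a/2 (t(F, a) = -4 + (F - a)/2 = -4 + (F/2 - a/2) = -4 + F/2 - a/2)
f(s, y) = 56 (f(s, y) = -4*(((-8 - 1) - 1) + (-4 + s/2 - s/2)) = -4*((-9 - 1) - 4) = -4*(-10 - 4) = -4*(-14) = 56)
-651447/2515862 + 4658743/f(-337, 1175) = -651447/2515862 + 4658743/56 = 5860359000217/70444136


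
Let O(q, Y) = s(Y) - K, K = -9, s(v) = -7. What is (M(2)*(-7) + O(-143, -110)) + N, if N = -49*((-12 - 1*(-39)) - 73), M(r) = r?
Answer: 2242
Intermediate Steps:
O(q, Y) = 2 (O(q, Y) = -7 - 1*(-9) = -7 + 9 = 2)
N = 2254 (N = -49*((-12 + 39) - 73) = -49*(27 - 73) = -49*(-46) = 2254)
(M(2)*(-7) + O(-143, -110)) + N = (2*(-7) + 2) + 2254 = (-14 + 2) + 2254 = -12 + 2254 = 2242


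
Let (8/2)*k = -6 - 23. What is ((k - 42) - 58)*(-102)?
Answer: 21879/2 ≈ 10940.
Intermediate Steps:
k = -29/4 (k = (-6 - 23)/4 = (¼)*(-29) = -29/4 ≈ -7.2500)
((k - 42) - 58)*(-102) = ((-29/4 - 42) - 58)*(-102) = (-197/4 - 58)*(-102) = -429/4*(-102) = 21879/2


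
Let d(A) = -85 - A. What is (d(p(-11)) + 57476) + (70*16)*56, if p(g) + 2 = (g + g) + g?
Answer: 120146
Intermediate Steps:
p(g) = -2 + 3*g (p(g) = -2 + ((g + g) + g) = -2 + (2*g + g) = -2 + 3*g)
(d(p(-11)) + 57476) + (70*16)*56 = ((-85 - (-2 + 3*(-11))) + 57476) + (70*16)*56 = ((-85 - (-2 - 33)) + 57476) + 1120*56 = ((-85 - 1*(-35)) + 57476) + 62720 = ((-85 + 35) + 57476) + 62720 = (-50 + 57476) + 62720 = 57426 + 62720 = 120146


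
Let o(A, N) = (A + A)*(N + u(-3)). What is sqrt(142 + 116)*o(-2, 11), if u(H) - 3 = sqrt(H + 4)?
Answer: -60*sqrt(258) ≈ -963.74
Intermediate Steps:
u(H) = 3 + sqrt(4 + H) (u(H) = 3 + sqrt(H + 4) = 3 + sqrt(4 + H))
o(A, N) = 2*A*(4 + N) (o(A, N) = (A + A)*(N + (3 + sqrt(4 - 3))) = (2*A)*(N + (3 + sqrt(1))) = (2*A)*(N + (3 + 1)) = (2*A)*(N + 4) = (2*A)*(4 + N) = 2*A*(4 + N))
sqrt(142 + 116)*o(-2, 11) = sqrt(142 + 116)*(2*(-2)*(4 + 11)) = sqrt(258)*(2*(-2)*15) = sqrt(258)*(-60) = -60*sqrt(258)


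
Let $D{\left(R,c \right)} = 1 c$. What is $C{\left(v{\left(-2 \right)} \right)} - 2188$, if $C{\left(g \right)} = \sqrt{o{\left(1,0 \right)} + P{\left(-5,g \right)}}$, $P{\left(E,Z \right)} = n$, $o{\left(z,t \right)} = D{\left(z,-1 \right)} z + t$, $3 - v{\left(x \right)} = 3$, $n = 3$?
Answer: $-2188 + \sqrt{2} \approx -2186.6$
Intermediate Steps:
$v{\left(x \right)} = 0$ ($v{\left(x \right)} = 3 - 3 = 0$)
$D{\left(R,c \right)} = c$
$o{\left(z,t \right)} = t - z$ ($o{\left(z,t \right)} = - z + t = t - z$)
$P{\left(E,Z \right)} = 3$
$C{\left(g \right)} = \sqrt{2}$ ($C{\left(g \right)} = \sqrt{\left(0 - 1\right) + 3} = \sqrt{-1 + 3} = \sqrt{2}$)
$C{\left(v{\left(-2 \right)} \right)} - 2188 = \sqrt{2} - 2188 = -2188 + \sqrt{2}$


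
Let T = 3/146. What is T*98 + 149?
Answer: 11024/73 ≈ 151.01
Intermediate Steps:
T = 3/146 (T = 3*(1/146) = 3/146 ≈ 0.020548)
T*98 + 149 = (3/146)*98 + 149 = 147/73 + 149 = 11024/73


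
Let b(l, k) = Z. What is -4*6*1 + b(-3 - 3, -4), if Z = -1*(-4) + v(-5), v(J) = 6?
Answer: -14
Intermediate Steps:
Z = 10 (Z = -1*(-4) + 6 = 4 + 6 = 10)
b(l, k) = 10
-4*6*1 + b(-3 - 3, -4) = -4*6*1 + 10 = -24*1 + 10 = -24 + 10 = -14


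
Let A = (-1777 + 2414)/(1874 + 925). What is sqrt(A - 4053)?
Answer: I*sqrt(3527893810)/933 ≈ 63.661*I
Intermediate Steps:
A = 637/2799 ≈ 0.22758
sqrt(A - 4053) = sqrt(637/2799 - 4053) = sqrt(-11343710/2799) = I*sqrt(3527893810)/933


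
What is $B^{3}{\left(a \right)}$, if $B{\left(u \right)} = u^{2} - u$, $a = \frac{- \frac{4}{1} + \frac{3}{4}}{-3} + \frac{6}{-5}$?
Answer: $\frac{103161709}{46656000000} \approx 0.0022111$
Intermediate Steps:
$a = - \frac{7}{60}$ ($a = \left(\left(-4\right) 1 + 3 \cdot \frac{1}{4}\right) \left(- \frac{1}{3}\right) + 6 \left(- \frac{1}{5}\right) = \left(-4 + \frac{3}{4}\right) \left(- \frac{1}{3}\right) - \frac{6}{5} = \left(- \frac{13}{4}\right) \left(- \frac{1}{3}\right) - \frac{6}{5} = \frac{13}{12} - \frac{6}{5} = - \frac{7}{60} \approx -0.11667$)
$B^{3}{\left(a \right)} = \left(- \frac{7 \left(-1 - \frac{7}{60}\right)}{60}\right)^{3} = \left(\left(- \frac{7}{60}\right) \left(- \frac{67}{60}\right)\right)^{3} = \left(\frac{469}{3600}\right)^{3} = \frac{103161709}{46656000000}$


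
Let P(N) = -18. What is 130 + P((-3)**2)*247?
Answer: -4316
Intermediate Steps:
130 + P((-3)**2)*247 = 130 - 18*247 = 130 - 4446 = -4316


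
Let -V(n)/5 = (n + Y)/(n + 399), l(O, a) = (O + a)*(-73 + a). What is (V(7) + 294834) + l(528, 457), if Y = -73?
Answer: 136634187/203 ≈ 6.7308e+5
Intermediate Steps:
l(O, a) = (-73 + a)*(O + a)
V(n) = -5*(-73 + n)/(399 + n) (V(n) = -5*(n - 73)/(n + 399) = -5*(-73 + n)/(399 + n))
(V(7) + 294834) + l(528, 457) = (5*(73 - 1*7)/(399 + 7) + 294834) + (457² - 73*528 - 73*457 + 528*457) = (5*(73 - 7)/406 + 294834) + (208849 - 38544 - 33361 + 241296) = (5*(1/406)*66 + 294834) + 378240 = (165/203 + 294834) + 378240 = 59851467/203 + 378240 = 136634187/203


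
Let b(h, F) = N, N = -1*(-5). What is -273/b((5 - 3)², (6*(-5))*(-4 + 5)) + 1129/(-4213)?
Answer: -1155794/21065 ≈ -54.868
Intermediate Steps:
N = 5
b(h, F) = 5
-273/b((5 - 3)², (6*(-5))*(-4 + 5)) + 1129/(-4213) = -273/5 + 1129/(-4213) = -273*⅕ + 1129*(-1/4213) = -273/5 - 1129/4213 = -1155794/21065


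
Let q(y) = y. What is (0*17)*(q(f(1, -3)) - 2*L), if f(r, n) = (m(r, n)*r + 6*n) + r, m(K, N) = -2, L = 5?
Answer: 0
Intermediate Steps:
f(r, n) = -r + 6*n (f(r, n) = (-2*r + 6*n) + r = -r + 6*n)
(0*17)*(q(f(1, -3)) - 2*L) = (0*17)*((-1*1 + 6*(-3)) - 2*5) = 0*((-1 - 18) - 10) = 0*(-19 - 10) = 0*(-29) = 0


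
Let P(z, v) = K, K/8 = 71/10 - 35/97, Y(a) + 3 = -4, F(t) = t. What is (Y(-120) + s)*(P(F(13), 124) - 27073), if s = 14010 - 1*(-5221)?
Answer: -251916236568/485 ≈ -5.1941e+8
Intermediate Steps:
s = 19231 (s = 14010 + 5221 = 19231)
Y(a) = -7 (Y(a) = -3 - 4 = -7)
K = 26148/485 (K = 8*(71/10 - 35/97) = 8*(6537/970) = 26148/485 ≈ 53.913)
P(z, v) = 26148/485
(Y(-120) + s)*(P(F(13), 124) - 27073) = (-7 + 19231)*(26148/485 - 27073) = 19224*(-13104257/485) = -251916236568/485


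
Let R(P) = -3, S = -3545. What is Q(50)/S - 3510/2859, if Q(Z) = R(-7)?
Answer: -4144791/3378385 ≈ -1.2269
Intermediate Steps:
Q(Z) = -3
Q(50)/S - 3510/2859 = -3/(-3545) - 3510/2859 = -3*(-1/3545) - 3510*1/2859 = 3/3545 - 1170/953 = -4144791/3378385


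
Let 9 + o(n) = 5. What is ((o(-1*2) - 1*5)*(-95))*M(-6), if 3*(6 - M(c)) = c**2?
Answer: -5130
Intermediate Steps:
M(c) = 6 - c**2/3
o(n) = -4 (o(n) = -9 + 5 = -4)
((o(-1*2) - 1*5)*(-95))*M(-6) = ((-4 - 1*5)*(-95))*(6 - 1/3*(-6)**2) = ((-4 - 5)*(-95))*(6 - 1/3*36) = (-9*(-95))*(6 - 12) = 855*(-6) = -5130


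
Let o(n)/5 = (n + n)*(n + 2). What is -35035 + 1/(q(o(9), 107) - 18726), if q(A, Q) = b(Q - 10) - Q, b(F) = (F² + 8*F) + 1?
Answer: -302947646/8647 ≈ -35035.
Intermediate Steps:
b(F) = 1 + F² + 8*F
o(n) = 10*n*(2 + n) (o(n) = 5*((n + n)*(n + 2)) = 5*((2*n)*(2 + n)) = 5*(2*n*(2 + n)) = 10*n*(2 + n))
q(A, Q) = -79 + (-10 + Q)² + 7*Q (q(A, Q) = (1 + (Q - 10)² + 8*(Q - 10)) - Q = (1 + (-10 + Q)² + 8*(-10 + Q)) - Q = (1 + (-10 + Q)² + (-80 + 8*Q)) - Q = (-79 + (-10 + Q)² + 8*Q) - Q = -79 + (-10 + Q)² + 7*Q)
-35035 + 1/(q(o(9), 107) - 18726) = -35035 + 1/((21 + 107² - 13*107) - 18726) = -35035 + 1/((21 + 11449 - 1391) - 18726) = -35035 + 1/(10079 - 18726) = -35035 + 1/(-8647) = -35035 - 1/8647 = -302947646/8647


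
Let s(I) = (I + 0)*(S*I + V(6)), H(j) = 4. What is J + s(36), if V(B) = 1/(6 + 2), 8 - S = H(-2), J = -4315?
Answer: 1747/2 ≈ 873.50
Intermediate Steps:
S = 4 (S = 8 - 1*4 = 8 - 4 = 4)
V(B) = ⅛ (V(B) = 1/8 = ⅛)
s(I) = I*(⅛ + 4*I) (s(I) = (I + 0)*(4*I + ⅛) = I*(⅛ + 4*I))
J + s(36) = -4315 + (⅛)*36*(1 + 32*36) = -4315 + (⅛)*36*(1 + 1152) = -4315 + (⅛)*36*1153 = -4315 + 10377/2 = 1747/2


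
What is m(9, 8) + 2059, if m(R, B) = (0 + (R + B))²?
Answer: 2348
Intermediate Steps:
m(R, B) = (B + R)² (m(R, B) = (0 + (B + R))² = (B + R)²)
m(9, 8) + 2059 = (8 + 9)² + 2059 = 17² + 2059 = 289 + 2059 = 2348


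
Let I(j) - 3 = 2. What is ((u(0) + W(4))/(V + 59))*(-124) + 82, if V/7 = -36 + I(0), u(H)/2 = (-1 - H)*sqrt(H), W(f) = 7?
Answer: 6912/79 ≈ 87.494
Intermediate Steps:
I(j) = 5 (I(j) = 3 + 2 = 5)
u(H) = 2*sqrt(H)*(-1 - H) (u(H) = 2*((-1 - H)*sqrt(H)) = 2*(sqrt(H)*(-1 - H)) = 2*sqrt(H)*(-1 - H))
V = -217 (V = 7*(-36 + 5) = 7*(-31) = -217)
((u(0) + W(4))/(V + 59))*(-124) + 82 = ((2*sqrt(0)*(-1 - 1*0) + 7)/(-217 + 59))*(-124) + 82 = ((2*0*(-1 + 0) + 7)/(-158))*(-124) + 82 = ((2*0*(-1) + 7)*(-1/158))*(-124) + 82 = ((0 + 7)*(-1/158))*(-124) + 82 = (7*(-1/158))*(-124) + 82 = -7/158*(-124) + 82 = 434/79 + 82 = 6912/79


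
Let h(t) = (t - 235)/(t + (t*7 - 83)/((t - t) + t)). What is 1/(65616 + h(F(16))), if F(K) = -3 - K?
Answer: 145/9519146 ≈ 1.5232e-5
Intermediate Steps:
h(t) = (-235 + t)/(t + (-83 + 7*t)/t) (h(t) = (-235 + t)/(t + (7*t - 83)/(0 + t)) = (-235 + t)/(t + (-83 + 7*t)/t))
1/(65616 + h(F(16))) = 1/(65616 + (-3 - 1*16)*(-235 + (-3 - 1*16))/(-83 + (-3 - 1*16)² + 7*(-3 - 1*16))) = 1/(65616 + (-3 - 16)*(-235 + (-3 - 16))/(-83 + (-3 - 16)² + 7*(-3 - 16))) = 1/(65616 - 19*(-235 - 19)/(-83 + (-19)² + 7*(-19))) = 1/(65616 - 19*(-254)/(-83 + 361 - 133)) = 1/(65616 - 19*(-254)/145) = 1/(65616 - 19*1/145*(-254)) = 1/(65616 + 4826/145) = 1/(9519146/145) = 145/9519146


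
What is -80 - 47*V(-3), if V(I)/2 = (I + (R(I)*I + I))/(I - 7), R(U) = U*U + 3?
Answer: -2374/5 ≈ -474.80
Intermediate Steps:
R(U) = 3 + U² (R(U) = U² + 3 = 3 + U²)
V(I) = 2*(2*I + I*(3 + I²))/(-7 + I) (V(I) = 2*((I + ((3 + I²)*I + I))/(I - 7)) = 2*((I + (I*(3 + I²) + I))/(-7 + I)) = 2*((I + (I + I*(3 + I²)))/(-7 + I)) = 2*((2*I + I*(3 + I²))/(-7 + I)) = 2*(2*I + I*(3 + I²))/(-7 + I))
-80 - 47*V(-3) = -80 - 94*(-3)*(5 + (-3)²)/(-7 - 3) = -80 - 94*(-3)*(5 + 9)/(-10) = -80 - 94*(-3)*(-1)*14/10 = -80 - 47*42/5 = -80 - 1974/5 = -2374/5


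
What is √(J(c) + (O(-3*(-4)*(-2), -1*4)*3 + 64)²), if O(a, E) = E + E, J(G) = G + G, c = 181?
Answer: 3*√218 ≈ 44.294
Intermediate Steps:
J(G) = 2*G
O(a, E) = 2*E
√(J(c) + (O(-3*(-4)*(-2), -1*4)*3 + 64)²) = √(2*181 + ((2*(-1*4))*3 + 64)²) = √(362 + ((2*(-4))*3 + 64)²) = √(362 + (-8*3 + 64)²) = √(362 + (-24 + 64)²) = √(362 + 40²) = √(362 + 1600) = √1962 = 3*√218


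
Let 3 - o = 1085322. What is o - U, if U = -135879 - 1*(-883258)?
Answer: -1832698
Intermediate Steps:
o = -1085319 (o = 3 - 1*1085322 = 3 - 1085322 = -1085319)
U = 747379 (U = -135879 + 883258 = 747379)
o - U = -1085319 - 1*747379 = -1085319 - 747379 = -1832698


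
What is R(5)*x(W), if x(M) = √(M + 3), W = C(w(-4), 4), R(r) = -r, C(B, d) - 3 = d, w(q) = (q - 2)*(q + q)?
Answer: -5*√10 ≈ -15.811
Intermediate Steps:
w(q) = 2*q*(-2 + q) (w(q) = (-2 + q)*(2*q) = 2*q*(-2 + q))
C(B, d) = 3 + d
W = 7 (W = 3 + 4 = 7)
x(M) = √(3 + M)
R(5)*x(W) = (-1*5)*√(3 + 7) = -5*√10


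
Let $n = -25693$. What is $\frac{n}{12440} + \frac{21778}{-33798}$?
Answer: $- \frac{569645167}{210223560} \approx -2.7097$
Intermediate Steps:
$\frac{n}{12440} + \frac{21778}{-33798} = - \frac{25693}{12440} + \frac{21778}{-33798} = \left(-25693\right) \frac{1}{12440} + 21778 \left(- \frac{1}{33798}\right) = - \frac{25693}{12440} - \frac{10889}{16899} = - \frac{569645167}{210223560}$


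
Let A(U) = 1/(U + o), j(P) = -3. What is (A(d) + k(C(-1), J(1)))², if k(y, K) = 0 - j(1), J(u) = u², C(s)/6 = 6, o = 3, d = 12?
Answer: 2116/225 ≈ 9.4044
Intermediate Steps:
C(s) = 36 (C(s) = 6*6 = 36)
A(U) = 1/(3 + U) (A(U) = 1/(U + 3) = 1/(3 + U))
k(y, K) = 3 (k(y, K) = 0 - 1*(-3) = 0 + 3 = 3)
(A(d) + k(C(-1), J(1)))² = (1/(3 + 12) + 3)² = (1/15 + 3)² = (46/15)² = 2116/225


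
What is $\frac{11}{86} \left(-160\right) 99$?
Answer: $- \frac{87120}{43} \approx -2026.0$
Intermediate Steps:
$\frac{11}{86} \left(-160\right) 99 = \left(- \frac{880}{43}\right) 99 = - \frac{87120}{43}$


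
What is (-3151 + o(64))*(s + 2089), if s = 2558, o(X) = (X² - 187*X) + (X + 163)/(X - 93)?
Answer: -1486547418/29 ≈ -5.1260e+7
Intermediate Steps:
o(X) = X² - 187*X + (163 + X)/(-93 + X) (o(X) = (X² - 187*X) + (163 + X)/(-93 + X) = X² - 187*X + (163 + X)/(-93 + X))
(-3151 + o(64))*(s + 2089) = (-3151 + (163 + 64³ - 280*64² + 17392*64)/(-93 + 64))*(2558 + 2089) = (-3151 + (163 + 262144 - 280*4096 + 1113088)/(-29))*4647 = (-3151 - (163 + 262144 - 1146880 + 1113088)/29)*4647 = (-3151 - 1/29*228515)*4647 = (-3151 - 228515/29)*4647 = -319894/29*4647 = -1486547418/29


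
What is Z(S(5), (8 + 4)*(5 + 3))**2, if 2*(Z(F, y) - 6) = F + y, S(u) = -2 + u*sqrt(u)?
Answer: 11361/4 + 265*sqrt(5) ≈ 3432.8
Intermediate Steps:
S(u) = -2 + u**(3/2)
Z(F, y) = 6 + F/2 + y/2 (Z(F, y) = 6 + (F + y)/2 = 6 + (F/2 + y/2) = 6 + F/2 + y/2)
Z(S(5), (8 + 4)*(5 + 3))**2 = (6 + (-2 + 5**(3/2))/2 + ((8 + 4)*(5 + 3))/2)**2 = (6 + (-2 + 5*sqrt(5))/2 + (12*8)/2)**2 = (6 + (-1 + 5*sqrt(5)/2) + (1/2)*96)**2 = (6 + (-1 + 5*sqrt(5)/2) + 48)**2 = (53 + 5*sqrt(5)/2)**2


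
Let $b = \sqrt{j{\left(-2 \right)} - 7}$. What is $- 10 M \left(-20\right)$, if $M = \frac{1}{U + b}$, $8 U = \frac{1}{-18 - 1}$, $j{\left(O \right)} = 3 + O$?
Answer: $- \frac{1216}{5545} - \frac{184832 i \sqrt{6}}{5545} \approx -0.2193 - 81.649 i$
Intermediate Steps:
$U = - \frac{1}{152}$ ($U = \frac{1}{8 \left(-18 - 1\right)} = \frac{1}{8 \left(-19\right)} = \frac{1}{8} \left(- \frac{1}{19}\right) = - \frac{1}{152} \approx -0.0065789$)
$b = i \sqrt{6}$ ($b = \sqrt{\left(3 - 2\right) - 7} = \sqrt{1 - 7} = \sqrt{-6} = i \sqrt{6} \approx 2.4495 i$)
$M = \frac{1}{- \frac{1}{152} + i \sqrt{6}} \approx -0.001096 - 0.40825 i$
$- 10 M \left(-20\right) = - 10 \left(- \frac{152}{138625} - \frac{23104 i \sqrt{6}}{138625}\right) \left(-20\right) = \left(\frac{304}{27725} + \frac{46208 i \sqrt{6}}{27725}\right) \left(-20\right) = - \frac{1216}{5545} - \frac{184832 i \sqrt{6}}{5545}$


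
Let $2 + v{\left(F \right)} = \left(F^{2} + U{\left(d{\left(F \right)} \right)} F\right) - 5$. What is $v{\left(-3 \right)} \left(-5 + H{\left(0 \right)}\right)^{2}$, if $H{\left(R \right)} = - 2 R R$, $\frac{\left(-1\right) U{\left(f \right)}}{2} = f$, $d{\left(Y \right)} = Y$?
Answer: $-400$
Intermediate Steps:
$U{\left(f \right)} = - 2 f$
$H{\left(R \right)} = - 2 R^{2}$
$v{\left(F \right)} = -7 - F^{2}$ ($v{\left(F \right)} = -2 - \left(5 - F^{2} - - 2 F F\right) = -2 + \left(\left(F^{2} - 2 F^{2}\right) - 5\right) = -2 - \left(5 + F^{2}\right) = -7 - F^{2}$)
$v{\left(-3 \right)} \left(-5 + H{\left(0 \right)}\right)^{2} = \left(-7 - \left(-3\right)^{2}\right) \left(-5 - 2 \cdot 0^{2}\right)^{2} = \left(-7 - 9\right) \left(-5 - 0\right)^{2} = \left(-7 - 9\right) \left(-5 + 0\right)^{2} = - 16 \left(-5\right)^{2} = \left(-16\right) 25 = -400$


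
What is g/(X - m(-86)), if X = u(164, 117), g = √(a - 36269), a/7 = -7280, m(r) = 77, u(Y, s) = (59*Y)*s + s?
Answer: I*√87229/1132132 ≈ 0.00026088*I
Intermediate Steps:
u(Y, s) = s + 59*Y*s (u(Y, s) = 59*Y*s + s = s + 59*Y*s)
a = -50960 (a = 7*(-7280) = -50960)
g = I*√87229 (g = √(-50960 - 36269) = √(-87229) = I*√87229 ≈ 295.35*I)
X = 1132209 (X = 117*(1 + 59*164) = 117*(1 + 9676) = 117*9677 = 1132209)
g/(X - m(-86)) = (I*√87229)/(1132209 - 1*77) = (I*√87229)/(1132209 - 77) = (I*√87229)/1132132 = (I*√87229)*(1/1132132) = I*√87229/1132132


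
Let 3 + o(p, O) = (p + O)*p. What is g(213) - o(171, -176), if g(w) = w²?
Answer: 46227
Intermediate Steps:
o(p, O) = -3 + p*(O + p) (o(p, O) = -3 + (p + O)*p = -3 + (O + p)*p = -3 + p*(O + p))
g(213) - o(171, -176) = 213² - (-3 + 171² - 176*171) = 45369 - (-3 + 29241 - 30096) = 45369 - 1*(-858) = 45369 + 858 = 46227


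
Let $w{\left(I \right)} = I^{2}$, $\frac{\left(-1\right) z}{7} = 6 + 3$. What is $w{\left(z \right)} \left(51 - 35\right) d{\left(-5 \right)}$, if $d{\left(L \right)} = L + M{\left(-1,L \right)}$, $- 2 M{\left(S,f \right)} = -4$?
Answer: $-190512$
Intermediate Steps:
$M{\left(S,f \right)} = 2$ ($M{\left(S,f \right)} = \left(- \frac{1}{2}\right) \left(-4\right) = 2$)
$z = -63$ ($z = - 7 \left(6 + 3\right) = \left(-7\right) 9 = -63$)
$d{\left(L \right)} = 2 + L$ ($d{\left(L \right)} = L + 2 = 2 + L$)
$w{\left(z \right)} \left(51 - 35\right) d{\left(-5 \right)} = \left(-63\right)^{2} \left(51 - 35\right) \left(2 - 5\right) = 3969 \left(51 - 35\right) \left(-3\right) = 3969 \cdot 16 \left(-3\right) = 63504 \left(-3\right) = -190512$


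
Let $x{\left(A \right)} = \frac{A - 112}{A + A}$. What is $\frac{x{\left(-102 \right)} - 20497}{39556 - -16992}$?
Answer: $- \frac{2090587}{5767896} \approx -0.36245$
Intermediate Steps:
$x{\left(A \right)} = \frac{-112 + A}{2 A}$
$\frac{x{\left(-102 \right)} - 20497}{39556 - -16992} = \frac{\frac{-112 - 102}{2 \left(-102\right)} - 20497}{39556 - -16992} = \frac{\frac{1}{2} \left(- \frac{1}{102}\right) \left(-214\right) - 20497}{39556 + 16992} = \frac{\frac{107}{102} - 20497}{56548} = \left(- \frac{2090587}{102}\right) \frac{1}{56548} = - \frac{2090587}{5767896}$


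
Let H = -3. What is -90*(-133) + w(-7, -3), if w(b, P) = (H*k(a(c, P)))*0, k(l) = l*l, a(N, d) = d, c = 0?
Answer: 11970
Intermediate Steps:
k(l) = l²
w(b, P) = 0 (w(b, P) = -3*P²*0 = 0)
-90*(-133) + w(-7, -3) = -90*(-133) + 0 = 11970 + 0 = 11970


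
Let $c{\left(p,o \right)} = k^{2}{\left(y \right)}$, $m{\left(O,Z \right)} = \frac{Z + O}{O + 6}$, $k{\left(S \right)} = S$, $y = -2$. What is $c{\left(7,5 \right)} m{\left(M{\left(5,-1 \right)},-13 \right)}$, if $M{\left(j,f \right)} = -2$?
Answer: $-15$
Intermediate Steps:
$m{\left(O,Z \right)} = \frac{O + Z}{6 + O}$
$c{\left(p,o \right)} = 4$ ($c{\left(p,o \right)} = \left(-2\right)^{2} = 4$)
$c{\left(7,5 \right)} m{\left(M{\left(5,-1 \right)},-13 \right)} = 4 \frac{-2 - 13}{6 - 2} = 4 \cdot \frac{1}{4} \left(-15\right) = 4 \left(- \frac{15}{4}\right) = -15$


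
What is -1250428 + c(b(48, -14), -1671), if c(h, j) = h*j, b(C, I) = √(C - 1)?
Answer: -1250428 - 1671*√47 ≈ -1.2619e+6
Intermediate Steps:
b(C, I) = √(-1 + C)
-1250428 + c(b(48, -14), -1671) = -1250428 + √(-1 + 48)*(-1671) = -1250428 + √47*(-1671) = -1250428 - 1671*√47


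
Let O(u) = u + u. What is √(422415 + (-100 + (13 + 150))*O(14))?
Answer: 3*√47131 ≈ 651.29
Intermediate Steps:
O(u) = 2*u
√(422415 + (-100 + (13 + 150))*O(14)) = √(422415 + (-100 + (13 + 150))*(2*14)) = √(422415 + (-100 + 163)*28) = √(422415 + 63*28) = √(422415 + 1764) = √424179 = 3*√47131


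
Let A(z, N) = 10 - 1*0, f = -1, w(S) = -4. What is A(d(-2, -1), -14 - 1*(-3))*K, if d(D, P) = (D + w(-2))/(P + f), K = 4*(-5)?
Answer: -200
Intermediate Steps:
K = -20
d(D, P) = (-4 + D)/(-1 + P) (d(D, P) = (D - 4)/(P - 1) = (-4 + D)/(-1 + P))
A(z, N) = 10 (A(z, N) = 10 + 0 = 10)
A(d(-2, -1), -14 - 1*(-3))*K = 10*(-20) = -200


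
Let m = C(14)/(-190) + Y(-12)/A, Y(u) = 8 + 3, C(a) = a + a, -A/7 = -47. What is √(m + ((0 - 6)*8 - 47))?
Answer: I*√92914426430/31255 ≈ 9.7526*I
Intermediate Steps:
A = 329 (A = -7*(-47) = 329)
C(a) = 2*a
Y(u) = 11
m = -3561/31255 (m = (2*14)/(-190) + 11/329 = 28*(-1/190) + 11*(1/329) = -14/95 + 11/329 = -3561/31255 ≈ -0.11393)
√(m + ((0 - 6)*8 - 47)) = √(-3561/31255 + ((0 - 6)*8 - 47)) = √(-3561/31255 + (-6*8 - 47)) = √(-3561/31255 + (-48 - 47)) = √(-3561/31255 - 95) = √(-2972786/31255) = I*√92914426430/31255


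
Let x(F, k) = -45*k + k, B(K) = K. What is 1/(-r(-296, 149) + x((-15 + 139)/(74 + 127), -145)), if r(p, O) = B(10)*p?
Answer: 1/9340 ≈ 0.00010707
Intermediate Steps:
x(F, k) = -44*k
r(p, O) = 10*p
1/(-r(-296, 149) + x((-15 + 139)/(74 + 127), -145)) = 1/(-10*(-296) - 44*(-145)) = 1/(-1*(-2960) + 6380) = 1/(2960 + 6380) = 1/9340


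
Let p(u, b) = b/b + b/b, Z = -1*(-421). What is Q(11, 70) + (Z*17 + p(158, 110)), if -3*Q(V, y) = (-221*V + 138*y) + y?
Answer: 4726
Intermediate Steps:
Z = 421
Q(V, y) = -139*y/3 + 221*V/3 (Q(V, y) = -((-221*V + 138*y) + y)/3 = -(-221*V + 139*y)/3 = -139*y/3 + 221*V/3)
p(u, b) = 2 (p(u, b) = 1 + 1 = 2)
Q(11, 70) + (Z*17 + p(158, 110)) = (-139/3*70 + (221/3)*11) + (421*17 + 2) = (-9730/3 + 2431/3) + (7157 + 2) = -2433 + 7159 = 4726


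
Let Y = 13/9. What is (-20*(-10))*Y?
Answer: 2600/9 ≈ 288.89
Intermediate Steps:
Y = 13/9 (Y = 13*(⅑) = 13/9 ≈ 1.4444)
(-20*(-10))*Y = -20*(-10)*(13/9) = 200*(13/9) = 2600/9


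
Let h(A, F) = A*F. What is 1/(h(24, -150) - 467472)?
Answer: -1/471072 ≈ -2.1228e-6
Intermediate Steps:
1/(h(24, -150) - 467472) = 1/(24*(-150) - 467472) = 1/(-3600 - 467472) = 1/(-471072) = -1/471072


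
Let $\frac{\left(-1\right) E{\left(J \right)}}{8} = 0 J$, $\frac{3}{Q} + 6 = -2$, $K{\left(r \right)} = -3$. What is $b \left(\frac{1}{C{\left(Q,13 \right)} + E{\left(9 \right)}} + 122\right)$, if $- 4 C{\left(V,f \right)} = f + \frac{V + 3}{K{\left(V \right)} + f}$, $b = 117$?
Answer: $\frac{15107274}{1061} \approx 14239.0$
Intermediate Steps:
$Q = - \frac{3}{8}$ ($Q = \frac{3}{-6 - 2} = \frac{3}{-8} = 3 \left(- \frac{1}{8}\right) = - \frac{3}{8} \approx -0.375$)
$E{\left(J \right)} = 0$ ($E{\left(J \right)} = - 8 \cdot 0 J = \left(-8\right) 0 = 0$)
$C{\left(V,f \right)} = - \frac{f}{4} - \frac{3 + V}{4 \left(-3 + f\right)}$ ($C{\left(V,f \right)} = - \frac{f + \frac{V + 3}{-3 + f}}{4} = - \frac{f + \frac{3 + V}{-3 + f}}{4} = - \frac{f}{4} - \frac{3 + V}{4 \left(-3 + f\right)}$)
$b \left(\frac{1}{C{\left(Q,13 \right)} + E{\left(9 \right)}} + 122\right) = 117 \left(\frac{1}{\frac{-3 - - \frac{3}{8} - 13^{2} + 3 \cdot 13}{4 \left(-3 + 13\right)} + 0} + 122\right) = 117 \left(\frac{1}{\frac{-3 + \frac{3}{8} - 169 + 39}{4 \cdot 10} + 0} + 122\right) = 117 \left(\frac{1}{\frac{1}{4} \cdot \frac{1}{10} \left(-3 + \frac{3}{8} - 169 + 39\right) + 0} + 122\right) = 117 \left(\frac{1}{\frac{1}{4} \cdot \frac{1}{10} \left(- \frac{1061}{8}\right) + 0} + 122\right) = 117 \left(\frac{1}{- \frac{1061}{320} + 0} + 122\right) = 117 \left(\frac{1}{- \frac{1061}{320}} + 122\right) = 117 \left(- \frac{320}{1061} + 122\right) = 117 \cdot \frac{129122}{1061} = \frac{15107274}{1061}$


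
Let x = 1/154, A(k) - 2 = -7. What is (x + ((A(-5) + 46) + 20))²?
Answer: 88266025/23716 ≈ 3721.8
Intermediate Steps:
A(k) = -5 (A(k) = 2 - 7 = -5)
x = 1/154 ≈ 0.0064935
(x + ((A(-5) + 46) + 20))² = (1/154 + ((-5 + 46) + 20))² = (1/154 + (41 + 20))² = (1/154 + 61)² = (9395/154)² = 88266025/23716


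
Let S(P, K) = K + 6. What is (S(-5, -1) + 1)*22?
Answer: 132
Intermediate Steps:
S(P, K) = 6 + K
(S(-5, -1) + 1)*22 = ((6 - 1) + 1)*22 = (5 + 1)*22 = 6*22 = 132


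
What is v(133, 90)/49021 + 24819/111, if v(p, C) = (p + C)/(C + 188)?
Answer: 112743112025/504230006 ≈ 223.59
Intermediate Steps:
v(p, C) = (C + p)/(188 + C)
v(133, 90)/49021 + 24819/111 = ((90 + 133)/(188 + 90))/49021 + 24819/111 = (223/278)*(1/49021) + 24819*(1/111) = ((1/278)*223)*(1/49021) + 8273/37 = (223/278)*(1/49021) + 8273/37 = 223/13627838 + 8273/37 = 112743112025/504230006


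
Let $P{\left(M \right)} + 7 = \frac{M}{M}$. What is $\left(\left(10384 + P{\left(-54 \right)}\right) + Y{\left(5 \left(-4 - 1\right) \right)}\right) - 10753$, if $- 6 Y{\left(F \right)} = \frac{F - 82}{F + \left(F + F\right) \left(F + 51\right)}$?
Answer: $- \frac{2981357}{7950} \approx -375.01$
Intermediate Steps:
$P{\left(M \right)} = -6$ ($P{\left(M \right)} = -7 + \frac{M}{M} = -7 + 1 = -6$)
$Y{\left(F \right)} = - \frac{-82 + F}{6 \left(F + 2 F \left(51 + F\right)\right)}$ ($Y{\left(F \right)} = - \frac{\left(F - 82\right) \frac{1}{F + \left(F + F\right) \left(F + 51\right)}}{6} = - \frac{\left(-82 + F\right) \frac{1}{F + 2 F \left(51 + F\right)}}{6} = - \frac{\frac{1}{F + 2 F \left(51 + F\right)} \left(-82 + F\right)}{6} = - \frac{-82 + F}{6 \left(F + 2 F \left(51 + F\right)\right)}$)
$\left(\left(10384 + P{\left(-54 \right)}\right) + Y{\left(5 \left(-4 - 1\right) \right)}\right) - 10753 = \left(\left(10384 - 6\right) + \frac{82 - 5 \left(-4 - 1\right)}{6 \cdot 5 \left(-4 - 1\right) \left(103 + 2 \cdot 5 \left(-4 - 1\right)\right)}\right) - 10753 = \left(10378 + \frac{82 - 5 \left(-5\right)}{6 \cdot 5 \left(-5\right) \left(103 + 2 \cdot 5 \left(-5\right)\right)}\right) - 10753 = \left(10378 + \frac{82 - -25}{6 \left(-25\right) \left(103 + 2 \left(-25\right)\right)}\right) - 10753 = \left(10378 + \frac{1}{6} \left(- \frac{1}{25}\right) \frac{1}{103 - 50} \left(82 + 25\right)\right) - 10753 = \left(10378 + \frac{1}{6} \left(- \frac{1}{25}\right) \frac{1}{53} \cdot 107\right) - 10753 = \left(10378 - \frac{107}{7950}\right) - 10753 = \frac{82504993}{7950} - 10753 = - \frac{2981357}{7950}$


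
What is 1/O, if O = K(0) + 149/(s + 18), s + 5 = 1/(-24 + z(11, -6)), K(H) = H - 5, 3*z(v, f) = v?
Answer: 790/5139 ≈ 0.15373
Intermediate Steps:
z(v, f) = v/3
K(H) = -5 + H
s = -308/61 (s = -5 + 1/(-24 + (⅓)*11) = -5 + 1/(-24 + 11/3) = -5 + 1/(-61/3) = -5 - 3/61 = -308/61 ≈ -5.0492)
O = 5139/790 (O = (-5 + 0) + 149/(-308/61 + 18) = -5 + 149/(790/61) = -5 + 149*(61/790) = -5 + 9089/790 = 5139/790 ≈ 6.5051)
1/O = 1/(5139/790) = 790/5139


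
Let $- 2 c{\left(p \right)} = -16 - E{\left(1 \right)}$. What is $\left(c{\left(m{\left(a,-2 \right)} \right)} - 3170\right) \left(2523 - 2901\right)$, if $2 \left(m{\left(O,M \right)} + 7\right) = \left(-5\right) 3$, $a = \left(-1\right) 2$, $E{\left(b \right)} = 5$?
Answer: $1194291$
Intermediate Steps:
$a = -2$
$m{\left(O,M \right)} = - \frac{29}{2}$ ($m{\left(O,M \right)} = -7 + \frac{\left(-5\right) 3}{2} = -7 + \frac{1}{2} \left(-15\right) = -7 - \frac{15}{2} = - \frac{29}{2}$)
$c{\left(p \right)} = \frac{21}{2}$ ($c{\left(p \right)} = - \frac{-16 - 5}{2} = \left(- \frac{1}{2}\right) \left(-21\right) = \frac{21}{2}$)
$\left(c{\left(m{\left(a,-2 \right)} \right)} - 3170\right) \left(2523 - 2901\right) = \left(\frac{21}{2} - 3170\right) \left(2523 - 2901\right) = \left(- \frac{6319}{2}\right) \left(-378\right) = 1194291$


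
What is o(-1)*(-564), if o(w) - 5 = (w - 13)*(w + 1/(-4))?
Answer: -12690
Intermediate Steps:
o(w) = 5 + (-13 + w)*(-1/4 + w) (o(w) = 5 + (w - 13)*(w + 1/(-4)) = 5 + (-13 + w)*(w - 1/4) = 5 + (-13 + w)*(-1/4 + w))
o(-1)*(-564) = (33/4 + (-1)**2 - 53/4*(-1))*(-564) = (33/4 + 1 + 53/4)*(-564) = (45/2)*(-564) = -12690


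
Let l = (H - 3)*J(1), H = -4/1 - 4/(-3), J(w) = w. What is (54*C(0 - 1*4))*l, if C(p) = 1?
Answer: -306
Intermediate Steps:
H = -8/3 (H = -4*1 - 4*(-⅓) = -4 + 4/3 = -8/3 ≈ -2.6667)
l = -17/3 (l = (-8/3 - 3)*1 = -17/3*1 = -17/3 ≈ -5.6667)
(54*C(0 - 1*4))*l = (54*1)*(-17/3) = 54*(-17/3) = -306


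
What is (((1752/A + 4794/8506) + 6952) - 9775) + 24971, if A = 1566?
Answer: 24586878377/1110033 ≈ 22150.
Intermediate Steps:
(((1752/A + 4794/8506) + 6952) - 9775) + 24971 = (((1752/1566 + 4794/8506) + 6952) - 9775) + 24971 = (((1752*(1/1566) + 4794*(1/8506)) + 6952) - 9775) + 24971 = (((292/261 + 2397/4253) + 6952) - 9775) + 24971 = ((1867493/1110033 + 6952) - 9775) + 24971 = (7718816909/1110033 - 9775) + 24971 = -3131755666/1110033 + 24971 = 24586878377/1110033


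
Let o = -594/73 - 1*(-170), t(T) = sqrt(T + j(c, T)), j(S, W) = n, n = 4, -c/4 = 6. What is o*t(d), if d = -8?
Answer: 23632*I/73 ≈ 323.73*I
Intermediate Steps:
c = -24 (c = -4*6 = -24)
j(S, W) = 4
t(T) = sqrt(4 + T) (t(T) = sqrt(T + 4) = sqrt(4 + T))
o = 11816/73 (o = -594*1/73 + 170 = -594/73 + 170 = 11816/73 ≈ 161.86)
o*t(d) = 11816*sqrt(4 - 8)/73 = 11816*sqrt(-4)/73 = 11816*(2*I)/73 = 23632*I/73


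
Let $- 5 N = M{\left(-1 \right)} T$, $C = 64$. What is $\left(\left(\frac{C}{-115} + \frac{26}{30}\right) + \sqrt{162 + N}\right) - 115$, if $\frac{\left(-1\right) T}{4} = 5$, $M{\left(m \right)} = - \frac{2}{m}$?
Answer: $- \frac{39568}{345} + \sqrt{170} \approx -101.65$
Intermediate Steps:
$T = -20$ ($T = \left(-4\right) 5 = -20$)
$N = 8$ ($N = - \frac{- \frac{2}{-1} \left(-20\right)}{5} = - \frac{\left(-2\right) \left(-1\right) \left(-20\right)}{5} = - \frac{2 \left(-20\right)}{5} = \left(- \frac{1}{5}\right) \left(-40\right) = 8$)
$\left(\left(\frac{C}{-115} + \frac{26}{30}\right) + \sqrt{162 + N}\right) - 115 = \left(\left(\frac{64}{-115} + \frac{26}{30}\right) + \sqrt{162 + 8}\right) - 115 = \left(\left(64 \left(- \frac{1}{115}\right) + 26 \cdot \frac{1}{30}\right) + \sqrt{170}\right) - 115 = \left(\left(- \frac{64}{115} + \frac{13}{15}\right) + \sqrt{170}\right) - 115 = \left(\frac{107}{345} + \sqrt{170}\right) - 115 = - \frac{39568}{345} + \sqrt{170}$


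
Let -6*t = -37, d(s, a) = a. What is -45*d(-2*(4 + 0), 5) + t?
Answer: -1313/6 ≈ -218.83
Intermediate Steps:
t = 37/6 (t = -⅙*(-37) = 37/6 ≈ 6.1667)
-45*d(-2*(4 + 0), 5) + t = -45*5 + 37/6 = -225 + 37/6 = -1313/6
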